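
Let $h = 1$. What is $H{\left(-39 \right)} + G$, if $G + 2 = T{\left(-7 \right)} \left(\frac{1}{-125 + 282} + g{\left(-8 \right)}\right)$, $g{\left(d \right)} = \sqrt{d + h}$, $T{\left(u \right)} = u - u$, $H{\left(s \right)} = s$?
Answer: $-41$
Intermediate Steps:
$T{\left(u \right)} = 0$
$g{\left(d \right)} = \sqrt{1 + d}$ ($g{\left(d \right)} = \sqrt{d + 1} = \sqrt{1 + d}$)
$G = -2$ ($G = -2 + 0 \left(\frac{1}{-125 + 282} + \sqrt{1 - 8}\right) = -2 + 0 \left(\frac{1}{157} + \sqrt{-7}\right) = -2 + 0 \left(\frac{1}{157} + i \sqrt{7}\right) = -2 + 0 = -2$)
$H{\left(-39 \right)} + G = -39 - 2 = -41$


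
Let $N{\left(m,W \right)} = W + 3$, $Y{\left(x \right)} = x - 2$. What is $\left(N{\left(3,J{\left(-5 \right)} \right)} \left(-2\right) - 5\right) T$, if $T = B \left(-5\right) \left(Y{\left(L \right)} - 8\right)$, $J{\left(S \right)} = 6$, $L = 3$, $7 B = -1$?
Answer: $115$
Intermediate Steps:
$B = - \frac{1}{7}$ ($B = \frac{1}{7} \left(-1\right) = - \frac{1}{7} \approx -0.14286$)
$Y{\left(x \right)} = -2 + x$ ($Y{\left(x \right)} = x - 2 = -2 + x$)
$T = -5$ ($T = \left(- \frac{1}{7}\right) \left(-5\right) \left(\left(-2 + 3\right) - 8\right) = \frac{5 \left(1 - 8\right)}{7} = \frac{5}{7} \left(-7\right) = -5$)
$N{\left(m,W \right)} = 3 + W$
$\left(N{\left(3,J{\left(-5 \right)} \right)} \left(-2\right) - 5\right) T = \left(\left(3 + 6\right) \left(-2\right) - 5\right) \left(-5\right) = \left(9 \left(-2\right) - 5\right) \left(-5\right) = \left(-18 - 5\right) \left(-5\right) = \left(-23\right) \left(-5\right) = 115$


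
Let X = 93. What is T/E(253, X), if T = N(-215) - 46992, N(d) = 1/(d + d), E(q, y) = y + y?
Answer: -20206561/79980 ≈ -252.65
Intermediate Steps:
E(q, y) = 2*y
N(d) = 1/(2*d)
T = -20206561/430 (T = (½)/(-215) - 46992 = (½)*(-1/215) - 46992 = -1/430 - 46992 = -20206561/430 ≈ -46992.)
T/E(253, X) = -20206561/(430*(2*93)) = -20206561/430/186 = -20206561/430*1/186 = -20206561/79980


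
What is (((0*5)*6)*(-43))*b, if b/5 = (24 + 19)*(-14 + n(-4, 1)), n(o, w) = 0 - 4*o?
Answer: 0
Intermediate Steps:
n(o, w) = -4*o
b = 430 (b = 5*((24 + 19)*(-14 - 4*(-4))) = 5*(43*(-14 + 16)) = 5*(43*2) = 5*86 = 430)
(((0*5)*6)*(-43))*b = (((0*5)*6)*(-43))*430 = ((0*6)*(-43))*430 = (0*(-43))*430 = 0*430 = 0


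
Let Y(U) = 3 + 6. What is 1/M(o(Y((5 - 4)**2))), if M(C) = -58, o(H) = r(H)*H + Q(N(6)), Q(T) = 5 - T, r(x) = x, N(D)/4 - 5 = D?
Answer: -1/58 ≈ -0.017241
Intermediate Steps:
N(D) = 20 + 4*D
Y(U) = 9
o(H) = -39 + H**2 (o(H) = H*H + (5 - (20 + 4*6)) = H**2 + (5 - (20 + 24)) = H**2 + (5 - 1*44) = H**2 + (5 - 44) = H**2 - 39 = -39 + H**2)
1/M(o(Y((5 - 4)**2))) = 1/(-58) = -1/58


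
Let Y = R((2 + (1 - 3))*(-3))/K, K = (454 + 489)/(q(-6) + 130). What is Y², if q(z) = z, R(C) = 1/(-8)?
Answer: 961/3556996 ≈ 0.00027017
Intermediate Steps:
R(C) = -⅛
K = 943/124 (K = (454 + 489)/(-6 + 130) = 943/124 ≈ 7.6048)
Y = -31/1886 (Y = -1/(8*943/124) = -⅛*124/943 = -31/1886 ≈ -0.016437)
Y² = (-31/1886)² = 961/3556996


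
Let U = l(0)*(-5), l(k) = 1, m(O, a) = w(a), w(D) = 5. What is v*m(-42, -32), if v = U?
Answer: -25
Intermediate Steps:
m(O, a) = 5
U = -5 (U = 1*(-5) = -5)
v = -5
v*m(-42, -32) = -5*5 = -25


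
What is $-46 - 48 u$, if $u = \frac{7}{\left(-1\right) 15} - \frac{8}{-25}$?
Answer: $- \frac{974}{25} \approx -38.96$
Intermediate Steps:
$u = - \frac{11}{75}$ ($u = \frac{7}{-15} - - \frac{8}{25} = 7 \left(- \frac{1}{15}\right) + \frac{8}{25} = - \frac{7}{15} + \frac{8}{25} = - \frac{11}{75} \approx -0.14667$)
$-46 - 48 u = -46 - - \frac{176}{25} = -46 + \frac{176}{25} = - \frac{974}{25}$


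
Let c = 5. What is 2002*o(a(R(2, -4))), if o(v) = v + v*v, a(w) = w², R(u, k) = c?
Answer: 1301300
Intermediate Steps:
R(u, k) = 5
o(v) = v + v²
2002*o(a(R(2, -4))) = 2002*(5²*(1 + 5²)) = 2002*(25*(1 + 25)) = 2002*(25*26) = 2002*650 = 1301300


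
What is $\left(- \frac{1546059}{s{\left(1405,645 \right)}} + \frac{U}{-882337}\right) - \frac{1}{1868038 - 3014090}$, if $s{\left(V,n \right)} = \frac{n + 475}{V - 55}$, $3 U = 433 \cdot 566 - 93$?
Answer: $- \frac{158292351745975743347}{84941143016016} \approx -1.8636 \cdot 10^{6}$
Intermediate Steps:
$U = \frac{244985}{3}$ ($U = \frac{433 \cdot 566 - 93}{3} = \frac{245078 - 93}{3} = \frac{1}{3} \cdot 244985 = \frac{244985}{3} \approx 81662.0$)
$s{\left(V,n \right)} = \frac{475 + n}{-55 + V}$
$\left(- \frac{1546059}{s{\left(1405,645 \right)}} + \frac{U}{-882337}\right) - \frac{1}{1868038 - 3014090} = \left(- \frac{1546059}{\frac{1}{-55 + 1405} \left(475 + 645\right)} + \frac{244985}{3 \left(-882337\right)}\right) - \frac{1}{1868038 - 3014090} = \left(- \frac{1546059}{\frac{1}{1350} \cdot 1120} + \frac{244985}{3} \left(- \frac{1}{882337}\right)\right) - \frac{1}{-1146052} = \left(- \frac{1546059}{\frac{1}{1350} \cdot 1120} - \frac{244985}{2647011}\right) - - \frac{1}{1146052} = \left(- \frac{1546059}{\frac{112}{135}} - \frac{244985}{2647011}\right) + \frac{1}{1146052} = \left(\left(-1546059\right) \frac{135}{112} - \frac{244985}{2647011}\right) + \frac{1}{1146052} = \left(- \frac{208717965}{112} - \frac{244985}{2647011}\right) + \frac{1}{1146052} = - \frac{552478776690935}{296465232} + \frac{1}{1146052} = - \frac{158292351745975743347}{84941143016016}$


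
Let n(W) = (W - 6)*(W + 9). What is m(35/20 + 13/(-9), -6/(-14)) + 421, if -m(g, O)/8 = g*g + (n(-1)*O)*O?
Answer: 569879/1134 ≈ 502.54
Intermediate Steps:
n(W) = (-6 + W)*(9 + W)
m(g, O) = -8*g² + 448*O² (m(g, O) = -8*(g*g + ((-54 + (-1)² + 3*(-1))*O)*O) = -8*(g² + ((-54 + 1 - 3)*O)*O) = -8*(g² + (-56*O)*O) = -8*(g² - 56*O²) = -8*g² + 448*O²)
m(35/20 + 13/(-9), -6/(-14)) + 421 = (-8*(35/20 + 13/(-9))² + 448*(-6/(-14))²) + 421 = (-8*(35*(1/20) + 13*(-⅑))² + 448*(-6*(-1/14))²) + 421 = (-8*(7/4 - 13/9)² + 448*(3/7)²) + 421 = (-8*(11/36)² + 448*(9/49)) + 421 = (-8*121/1296 + 576/7) + 421 = (-121/162 + 576/7) + 421 = 92465/1134 + 421 = 569879/1134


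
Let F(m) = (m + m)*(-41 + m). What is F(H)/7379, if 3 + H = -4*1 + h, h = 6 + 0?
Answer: 84/7379 ≈ 0.011384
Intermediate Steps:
h = 6
H = -1 (H = -3 + (-4*1 + 6) = -3 + (-4 + 6) = -3 + 2 = -1)
F(m) = 2*m*(-41 + m) (F(m) = (2*m)*(-41 + m) = 2*m*(-41 + m))
F(H)/7379 = (2*(-1)*(-41 - 1))/7379 = (2*(-1)*(-42))*(1/7379) = 84*(1/7379) = 84/7379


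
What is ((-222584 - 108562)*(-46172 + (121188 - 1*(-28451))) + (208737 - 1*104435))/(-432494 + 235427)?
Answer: 1105244480/6357 ≈ 1.7386e+5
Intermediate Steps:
((-222584 - 108562)*(-46172 + (121188 - 1*(-28451))) + (208737 - 1*104435))/(-432494 + 235427) = (-331146*(-46172 + (121188 + 28451)) + (208737 - 104435))/(-197067) = (-331146*(-46172 + 149639) + 104302)*(-1/197067) = (-331146*103467 + 104302)*(-1/197067) = (-34262683182 + 104302)*(-1/197067) = -34262578880*(-1/197067) = 1105244480/6357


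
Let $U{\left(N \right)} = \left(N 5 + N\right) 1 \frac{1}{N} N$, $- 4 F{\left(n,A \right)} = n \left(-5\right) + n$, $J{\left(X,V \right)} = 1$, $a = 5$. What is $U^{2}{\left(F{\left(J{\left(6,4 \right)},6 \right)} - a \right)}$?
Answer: $576$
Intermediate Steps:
$F{\left(n,A \right)} = n$ ($F{\left(n,A \right)} = - \frac{n \left(-5\right) + n}{4} = - \frac{- 5 n + n}{4} = - \frac{\left(-4\right) n}{4} = n$)
$U{\left(N \right)} = 6 N$ ($U{\left(N \right)} = \frac{5 N + N}{N} N = \frac{6 N}{N} N = 6 N$)
$U^{2}{\left(F{\left(J{\left(6,4 \right)},6 \right)} - a \right)} = \left(6 \left(1 - 5\right)\right)^{2} = \left(6 \left(-4\right)\right)^{2} = \left(-24\right)^{2} = 576$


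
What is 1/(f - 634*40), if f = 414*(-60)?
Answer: -1/50200 ≈ -1.9920e-5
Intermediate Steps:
f = -24840
1/(f - 634*40) = 1/(-24840 - 634*40) = 1/(-24840 - 25360) = 1/(-50200) = -1/50200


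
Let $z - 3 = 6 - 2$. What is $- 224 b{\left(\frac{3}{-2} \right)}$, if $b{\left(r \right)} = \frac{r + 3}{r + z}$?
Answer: $- \frac{672}{11} \approx -61.091$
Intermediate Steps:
$z = 7$ ($z = 3 + \left(6 - 2\right) = 3 + 4 = 7$)
$b{\left(r \right)} = \frac{3 + r}{7 + r}$ ($b{\left(r \right)} = \frac{r + 3}{r + 7} = \frac{3 + r}{7 + r}$)
$- 224 b{\left(\frac{3}{-2} \right)} = - 224 \frac{3 + \frac{3}{-2}}{7 + \frac{3}{-2}} = - 224 \frac{3 + 3 \left(- \frac{1}{2}\right)}{7 + 3 \left(- \frac{1}{2}\right)} = - 224 \frac{3 - \frac{3}{2}}{7 - \frac{3}{2}} = - 224 \frac{1}{\frac{11}{2}} \cdot \frac{3}{2} = - 224 \cdot \frac{2}{11} \cdot \frac{3}{2} = \left(-224\right) \frac{3}{11} = - \frac{672}{11}$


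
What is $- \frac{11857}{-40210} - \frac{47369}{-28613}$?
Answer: $\frac{2243971831}{1150528730} \approx 1.9504$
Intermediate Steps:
$- \frac{11857}{-40210} - \frac{47369}{-28613} = \left(-11857\right) \left(- \frac{1}{40210}\right) - - \frac{47369}{28613} = \frac{11857}{40210} + \frac{47369}{28613} = \frac{2243971831}{1150528730}$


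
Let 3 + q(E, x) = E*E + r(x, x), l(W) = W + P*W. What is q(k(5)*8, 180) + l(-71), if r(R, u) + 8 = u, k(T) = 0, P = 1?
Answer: 27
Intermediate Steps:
r(R, u) = -8 + u
l(W) = 2*W (l(W) = W + 1*W = W + W = 2*W)
q(E, x) = -11 + x + E**2 (q(E, x) = -3 + (E*E + (-8 + x)) = -3 + (E**2 + (-8 + x)) = -3 + (-8 + x + E**2) = -11 + x + E**2)
q(k(5)*8, 180) + l(-71) = (-11 + 180 + (0*8)**2) + 2*(-71) = (-11 + 180 + 0**2) - 142 = (-11 + 180 + 0) - 142 = 169 - 142 = 27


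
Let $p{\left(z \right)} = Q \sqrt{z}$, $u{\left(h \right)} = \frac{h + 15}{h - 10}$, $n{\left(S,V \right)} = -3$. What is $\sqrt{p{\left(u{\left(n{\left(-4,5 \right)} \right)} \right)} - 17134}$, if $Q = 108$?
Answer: $\frac{\sqrt{-2895646 + 2808 i \sqrt{39}}}{13} \approx 0.39635 + 130.9 i$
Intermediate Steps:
$u{\left(h \right)} = \frac{15 + h}{-10 + h}$
$p{\left(z \right)} = 108 \sqrt{z}$
$\sqrt{p{\left(u{\left(n{\left(-4,5 \right)} \right)} \right)} - 17134} = \sqrt{108 \sqrt{\frac{15 - 3}{-10 - 3}} - 17134} = \sqrt{108 \sqrt{\frac{1}{-13} \cdot 12} - 17134} = \sqrt{108 \sqrt{\left(- \frac{1}{13}\right) 12} - 17134} = \sqrt{108 \sqrt{- \frac{12}{13}} - 17134} = \sqrt{108 \frac{2 i \sqrt{39}}{13} - 17134} = \sqrt{\frac{216 i \sqrt{39}}{13} - 17134} = \sqrt{-17134 + \frac{216 i \sqrt{39}}{13}}$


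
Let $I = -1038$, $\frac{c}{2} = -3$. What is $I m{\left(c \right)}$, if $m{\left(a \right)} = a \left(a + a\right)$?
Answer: $-74736$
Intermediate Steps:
$c = -6$ ($c = 2 \left(-3\right) = -6$)
$m{\left(a \right)} = 2 a^{2}$ ($m{\left(a \right)} = a 2 a = 2 a^{2}$)
$I m{\left(c \right)} = - 1038 \cdot 2 \left(-6\right)^{2} = - 1038 \cdot 2 \cdot 36 = \left(-1038\right) 72 = -74736$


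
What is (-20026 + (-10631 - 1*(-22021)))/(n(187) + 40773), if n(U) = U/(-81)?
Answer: -349758/1651213 ≈ -0.21182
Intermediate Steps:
n(U) = -U/81 (n(U) = U*(-1/81) = -U/81)
(-20026 + (-10631 - 1*(-22021)))/(n(187) + 40773) = (-20026 + (-10631 - 1*(-22021)))/(-1/81*187 + 40773) = (-20026 + (-10631 + 22021))/(-187/81 + 40773) = (-20026 + 11390)/(3302426/81) = -8636*81/3302426 = -349758/1651213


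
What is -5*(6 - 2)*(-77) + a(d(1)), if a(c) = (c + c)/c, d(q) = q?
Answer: 1542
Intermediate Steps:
a(c) = 2 (a(c) = (2*c)/c = 2)
-5*(6 - 2)*(-77) + a(d(1)) = -5*(6 - 2)*(-77) + 2 = -5*4*(-77) + 2 = -20*(-77) + 2 = 1540 + 2 = 1542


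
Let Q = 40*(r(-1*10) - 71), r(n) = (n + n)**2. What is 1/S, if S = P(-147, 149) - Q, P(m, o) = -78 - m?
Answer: -1/13091 ≈ -7.6388e-5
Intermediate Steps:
r(n) = 4*n**2 (r(n) = (2*n)**2 = 4*n**2)
Q = 13160 (Q = 40*(4*(-1*10)**2 - 71) = 40*(4*(-10)**2 - 71) = 40*(4*100 - 71) = 40*(400 - 71) = 40*329 = 13160)
S = -13091 (S = (-78 - 1*(-147)) - 1*13160 = (-78 + 147) - 13160 = 69 - 13160 = -13091)
1/S = 1/(-13091) = -1/13091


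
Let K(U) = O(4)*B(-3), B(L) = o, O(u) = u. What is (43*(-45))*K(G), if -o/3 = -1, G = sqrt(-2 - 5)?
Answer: -23220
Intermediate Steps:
G = I*sqrt(7) (G = sqrt(-7) = I*sqrt(7) ≈ 2.6458*I)
o = 3 (o = -3*(-1) = 3)
B(L) = 3
K(U) = 12 (K(U) = 4*3 = 12)
(43*(-45))*K(G) = (43*(-45))*12 = -1935*12 = -23220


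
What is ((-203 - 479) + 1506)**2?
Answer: 678976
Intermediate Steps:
((-203 - 479) + 1506)**2 = (-682 + 1506)**2 = 824**2 = 678976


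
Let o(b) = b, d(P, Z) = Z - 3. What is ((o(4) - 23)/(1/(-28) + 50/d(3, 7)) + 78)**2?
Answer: 712356100/121801 ≈ 5848.5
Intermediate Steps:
d(P, Z) = -3 + Z
((o(4) - 23)/(1/(-28) + 50/d(3, 7)) + 78)**2 = ((4 - 23)/(1/(-28) + 50/(-3 + 7)) + 78)**2 = (-19/(-1/28 + 50/4) + 78)**2 = (-19/(-1/28 + 50*(1/4)) + 78)**2 = (-19/(-1/28 + 25/2) + 78)**2 = (-19/349/28 + 78)**2 = (-19*28/349 + 78)**2 = (-532/349 + 78)**2 = (26690/349)**2 = 712356100/121801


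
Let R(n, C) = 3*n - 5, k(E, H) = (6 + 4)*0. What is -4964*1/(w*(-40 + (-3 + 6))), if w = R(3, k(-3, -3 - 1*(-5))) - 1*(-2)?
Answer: 2482/111 ≈ 22.360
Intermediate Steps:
k(E, H) = 0 (k(E, H) = 10*0 = 0)
R(n, C) = -5 + 3*n
w = 6 (w = (-5 + 3*3) - 1*(-2) = (-5 + 9) + 2 = 4 + 2 = 6)
-4964*1/(w*(-40 + (-3 + 6))) = -4964*1/(6*(-40 + (-3 + 6))) = -4964*1/(6*(-40 + 3)) = -4964/(6*(-37)) = -4964/(-222) = -4964*(-1/222) = 2482/111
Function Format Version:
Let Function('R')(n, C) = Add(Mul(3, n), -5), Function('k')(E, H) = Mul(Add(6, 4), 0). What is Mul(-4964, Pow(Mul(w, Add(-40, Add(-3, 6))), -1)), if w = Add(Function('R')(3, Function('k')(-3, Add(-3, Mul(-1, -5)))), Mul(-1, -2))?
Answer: Rational(2482, 111) ≈ 22.360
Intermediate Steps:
Function('k')(E, H) = 0 (Function('k')(E, H) = Mul(10, 0) = 0)
Function('R')(n, C) = Add(-5, Mul(3, n))
w = 6 (w = Add(Add(-5, Mul(3, 3)), Mul(-1, -2)) = Add(Add(-5, 9), 2) = Add(4, 2) = 6)
Mul(-4964, Pow(Mul(w, Add(-40, Add(-3, 6))), -1)) = Mul(-4964, Pow(Mul(6, Add(-40, Add(-3, 6))), -1)) = Mul(-4964, Pow(Mul(6, Add(-40, 3)), -1)) = Mul(-4964, Pow(Mul(6, -37), -1)) = Mul(-4964, Pow(-222, -1)) = Mul(-4964, Rational(-1, 222)) = Rational(2482, 111)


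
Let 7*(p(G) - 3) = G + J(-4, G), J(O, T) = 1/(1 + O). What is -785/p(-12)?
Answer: -16485/26 ≈ -634.04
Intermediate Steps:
p(G) = 62/21 + G/7 (p(G) = 3 + (G + 1/(1 - 4))/7 = 3 + (G + 1/(-3))/7 = 3 + (G - ⅓)/7 = 3 + (-⅓ + G)/7 = 3 + (-1/21 + G/7) = 62/21 + G/7)
-785/p(-12) = -785/(62/21 + (⅐)*(-12)) = -785/(62/21 - 12/7) = -785/26/21 = -785*21/26 = -16485/26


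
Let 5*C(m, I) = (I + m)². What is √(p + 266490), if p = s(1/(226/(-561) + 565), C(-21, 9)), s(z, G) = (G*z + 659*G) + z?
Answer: √715982536250645685/1583695 ≈ 534.29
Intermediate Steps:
C(m, I) = (I + m)²/5
s(z, G) = z + 659*G + G*z (s(z, G) = (659*G + G*z) + z = z + 659*G + G*z)
p = 30057347733/1583695 (p = 1/(226/(-561) + 565) + 659*((9 - 21)²/5) + ((9 - 21)²/5)/(226/(-561) + 565) = 1/(226*(-1/561) + 565) + 659*((⅕)*(-12)²) + ((⅕)*(-12)²)/(226*(-1/561) + 565) = 1/(-226/561 + 565) + 659*((⅕)*144) + ((⅕)*144)/(-226/561 + 565) = 1/(316739/561) + 659*(144/5) + 144/(5*(316739/561)) = 561/316739 + 94896/5 + (144/5)*(561/316739) = 561/316739 + 94896/5 + 80784/1583695 = 30057347733/1583695 ≈ 18979.)
√(p + 266490) = √(30057347733/1583695 + 266490) = √(452096228283/1583695) = √715982536250645685/1583695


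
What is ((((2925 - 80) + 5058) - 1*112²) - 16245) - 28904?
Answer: -49790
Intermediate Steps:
((((2925 - 80) + 5058) - 1*112²) - 16245) - 28904 = (((2845 + 5058) - 1*12544) - 16245) - 28904 = ((7903 - 12544) - 16245) - 28904 = (-4641 - 16245) - 28904 = -20886 - 28904 = -49790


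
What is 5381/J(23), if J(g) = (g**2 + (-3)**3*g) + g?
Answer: -5381/69 ≈ -77.985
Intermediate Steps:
J(g) = g**2 - 26*g (J(g) = (g**2 - 27*g) + g = g**2 - 26*g)
5381/J(23) = 5381/((23*(-26 + 23))) = 5381/((23*(-3))) = 5381/(-69) = 5381*(-1/69) = -5381/69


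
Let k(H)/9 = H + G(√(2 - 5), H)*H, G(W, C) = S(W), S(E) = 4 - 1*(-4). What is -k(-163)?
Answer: 13203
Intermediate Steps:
S(E) = 8 (S(E) = 4 + 4 = 8)
G(W, C) = 8
k(H) = 81*H (k(H) = 9*(H + 8*H) = 9*(9*H) = 81*H)
-k(-163) = -81*(-163) = -1*(-13203) = 13203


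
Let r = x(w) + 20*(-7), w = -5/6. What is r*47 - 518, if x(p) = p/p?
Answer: -7051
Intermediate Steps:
w = -⅚ (w = -5*⅙ = -⅚ ≈ -0.83333)
x(p) = 1
r = -139 (r = 1 + 20*(-7) = 1 - 140 = -139)
r*47 - 518 = -139*47 - 518 = -6533 - 518 = -7051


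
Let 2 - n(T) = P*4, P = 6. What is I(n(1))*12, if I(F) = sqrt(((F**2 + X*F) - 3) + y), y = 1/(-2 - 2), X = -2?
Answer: 6*sqrt(2099) ≈ 274.89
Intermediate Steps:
n(T) = -22 (n(T) = 2 - 6*4 = 2 - 1*24 = 2 - 24 = -22)
y = -1/4 (y = 1/(-4) = -1/4 ≈ -0.25000)
I(F) = sqrt(-13/4 + F**2 - 2*F) (I(F) = sqrt(((F**2 - 2*F) - 3) - 1/4) = sqrt((-3 + F**2 - 2*F) - 1/4) = sqrt(-13/4 + F**2 - 2*F))
I(n(1))*12 = (sqrt(-13 - 8*(-22) + 4*(-22)**2)/2)*12 = (sqrt(-13 + 176 + 4*484)/2)*12 = (sqrt(-13 + 176 + 1936)/2)*12 = (sqrt(2099)/2)*12 = 6*sqrt(2099)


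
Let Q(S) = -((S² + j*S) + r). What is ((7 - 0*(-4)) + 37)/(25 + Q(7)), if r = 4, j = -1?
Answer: -44/21 ≈ -2.0952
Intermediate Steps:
Q(S) = -4 + S - S² (Q(S) = -((S² - S) + 4) = -(4 + S² - S) = -4 + S - S²)
((7 - 0*(-4)) + 37)/(25 + Q(7)) = ((7 - 0*(-4)) + 37)/(25 + (-4 + 7 - 1*7²)) = ((7 - 1*0) + 37)/(25 + (-4 + 7 - 1*49)) = ((7 + 0) + 37)/(25 + (-4 + 7 - 49)) = (7 + 37)/(25 - 46) = 44/(-21) = 44*(-1/21) = -44/21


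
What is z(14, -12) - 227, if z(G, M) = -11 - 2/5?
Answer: -1192/5 ≈ -238.40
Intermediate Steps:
z(G, M) = -57/5 (z(G, M) = -11 - 2*1/5 = -11 - 2/5 = -57/5)
z(14, -12) - 227 = -57/5 - 227 = -1192/5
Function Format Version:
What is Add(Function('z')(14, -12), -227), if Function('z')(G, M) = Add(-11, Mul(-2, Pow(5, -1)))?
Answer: Rational(-1192, 5) ≈ -238.40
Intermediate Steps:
Function('z')(G, M) = Rational(-57, 5) (Function('z')(G, M) = Add(-11, Mul(-2, Rational(1, 5))) = Add(-11, Rational(-2, 5)) = Rational(-57, 5))
Add(Function('z')(14, -12), -227) = Add(Rational(-57, 5), -227) = Rational(-1192, 5)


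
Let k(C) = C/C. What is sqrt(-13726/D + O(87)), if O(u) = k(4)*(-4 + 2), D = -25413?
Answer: 10*I*sqrt(9428223)/25413 ≈ 1.2083*I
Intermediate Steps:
k(C) = 1
O(u) = -2 (O(u) = 1*(-4 + 2) = 1*(-2) = -2)
sqrt(-13726/D + O(87)) = sqrt(-13726/(-25413) - 2) = sqrt(-13726*(-1/25413) - 2) = sqrt(13726/25413 - 2) = sqrt(-37100/25413) = 10*I*sqrt(9428223)/25413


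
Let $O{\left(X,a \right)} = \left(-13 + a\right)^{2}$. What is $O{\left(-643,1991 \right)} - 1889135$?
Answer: $2023349$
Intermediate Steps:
$O{\left(-643,1991 \right)} - 1889135 = \left(-13 + 1991\right)^{2} - 1889135 = 1978^{2} - 1889135 = 3912484 - 1889135 = 2023349$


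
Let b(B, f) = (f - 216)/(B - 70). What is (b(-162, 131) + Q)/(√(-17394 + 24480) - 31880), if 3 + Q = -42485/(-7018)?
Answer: -382595865/3566292544826 - 96009*√7086/28530340358608 ≈ -0.00010756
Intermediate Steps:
b(B, f) = (-216 + f)/(-70 + B)
Q = 739/242 (Q = -3 - 42485/(-7018) = -3 - 42485*(-1/7018) = -3 + 1465/242 = 739/242 ≈ 3.0537)
(b(-162, 131) + Q)/(√(-17394 + 24480) - 31880) = ((-216 + 131)/(-70 - 162) + 739/242)/(√(-17394 + 24480) - 31880) = (-85/(-232) + 739/242)/(√7086 - 31880) = (-1/232*(-85) + 739/242)/(-31880 + √7086) = (85/232 + 739/242)/(-31880 + √7086) = 96009/(28072*(-31880 + √7086))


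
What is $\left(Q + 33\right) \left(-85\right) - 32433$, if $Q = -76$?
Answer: $-28778$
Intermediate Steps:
$\left(Q + 33\right) \left(-85\right) - 32433 = \left(-76 + 33\right) \left(-85\right) - 32433 = \left(-43\right) \left(-85\right) - 32433 = 3655 - 32433 = -28778$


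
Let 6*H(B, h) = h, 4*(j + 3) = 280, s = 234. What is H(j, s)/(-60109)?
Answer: -39/60109 ≈ -0.00064882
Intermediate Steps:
j = 67 (j = -3 + (¼)*280 = -3 + 70 = 67)
H(B, h) = h/6
H(j, s)/(-60109) = ((⅙)*234)/(-60109) = 39*(-1/60109) = -39/60109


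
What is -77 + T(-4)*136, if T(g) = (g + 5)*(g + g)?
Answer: -1165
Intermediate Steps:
T(g) = 2*g*(5 + g) (T(g) = (5 + g)*(2*g) = 2*g*(5 + g))
-77 + T(-4)*136 = -77 + (2*(-4)*(5 - 4))*136 = -77 + (2*(-4)*1)*136 = -77 - 8*136 = -77 - 1088 = -1165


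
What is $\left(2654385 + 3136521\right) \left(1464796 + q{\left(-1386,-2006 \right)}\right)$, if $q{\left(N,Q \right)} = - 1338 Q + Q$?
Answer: $24013833237108$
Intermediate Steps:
$q{\left(N,Q \right)} = - 1337 Q$
$\left(2654385 + 3136521\right) \left(1464796 + q{\left(-1386,-2006 \right)}\right) = \left(2654385 + 3136521\right) \left(1464796 - -2682022\right) = 5790906 \left(1464796 + 2682022\right) = 5790906 \cdot 4146818 = 24013833237108$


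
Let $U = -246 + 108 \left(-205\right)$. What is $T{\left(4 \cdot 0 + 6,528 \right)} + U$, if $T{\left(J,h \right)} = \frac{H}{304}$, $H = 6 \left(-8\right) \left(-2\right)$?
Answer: $- \frac{425328}{19} \approx -22386.0$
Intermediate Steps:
$H = 96$ ($H = \left(-48\right) \left(-2\right) = 96$)
$T{\left(J,h \right)} = \frac{6}{19}$ ($T{\left(J,h \right)} = \frac{96}{304} = 96 \cdot \frac{1}{304} = \frac{6}{19}$)
$U = -22386$ ($U = -246 - 22140 = -22386$)
$T{\left(4 \cdot 0 + 6,528 \right)} + U = \frac{6}{19} - 22386 = - \frac{425328}{19}$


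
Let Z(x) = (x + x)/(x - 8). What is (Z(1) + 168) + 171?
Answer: 2371/7 ≈ 338.71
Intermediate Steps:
Z(x) = 2*x/(-8 + x) (Z(x) = (2*x)/(-8 + x) = 2*x/(-8 + x))
(Z(1) + 168) + 171 = (2*1/(-8 + 1) + 168) + 171 = (2*1/(-7) + 168) + 171 = (2*1*(-1/7) + 168) + 171 = (-2/7 + 168) + 171 = 1174/7 + 171 = 2371/7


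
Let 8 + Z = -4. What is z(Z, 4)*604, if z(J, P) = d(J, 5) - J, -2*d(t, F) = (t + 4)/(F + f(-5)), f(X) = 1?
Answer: 22952/3 ≈ 7650.7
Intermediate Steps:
Z = -12 (Z = -8 - 4 = -12)
d(t, F) = -(4 + t)/(2*(1 + F)) (d(t, F) = -(t + 4)/(2*(F + 1)) = -(4 + t)/(2*(1 + F)))
z(J, P) = -⅓ - 13*J/12 (z(J, P) = (-4 - J)/(2*(1 + 5)) - J = (½)*(-4 - J)/6 - J = (½)*(⅙)*(-4 - J) - J = (-⅓ - J/12) - J = -⅓ - 13*J/12)
z(Z, 4)*604 = (-⅓ - 13/12*(-12))*604 = (-⅓ + 13)*604 = (38/3)*604 = 22952/3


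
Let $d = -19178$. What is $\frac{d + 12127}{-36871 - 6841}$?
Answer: $\frac{7051}{43712} \approx 0.16131$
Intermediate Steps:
$\frac{d + 12127}{-36871 - 6841} = \frac{-19178 + 12127}{-36871 - 6841} = - \frac{7051}{-43712} = \left(-7051\right) \left(- \frac{1}{43712}\right) = \frac{7051}{43712}$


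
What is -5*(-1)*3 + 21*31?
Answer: 666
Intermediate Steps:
-5*(-1)*3 + 21*31 = 5*3 + 651 = 15 + 651 = 666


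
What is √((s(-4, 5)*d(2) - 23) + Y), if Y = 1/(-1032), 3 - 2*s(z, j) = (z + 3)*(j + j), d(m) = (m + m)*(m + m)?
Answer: √21566478/516 ≈ 8.9999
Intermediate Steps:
d(m) = 4*m² (d(m) = (2*m)*(2*m) = 4*m²)
s(z, j) = 3/2 - j*(3 + z) (s(z, j) = 3/2 - (z + 3)*(j + j)/2 = 3/2 - (3 + z)*2*j/2 = 3/2 - j*(3 + z))
Y = -1/1032 ≈ -0.00096899
√((s(-4, 5)*d(2) - 23) + Y) = √(((3/2 - 3*5 - 1*5*(-4))*(4*2²) - 23) - 1/1032) = √(((3/2 - 15 + 20)*(4*4) - 23) - 1/1032) = √(((13/2)*16 - 23) - 1/1032) = √((104 - 23) - 1/1032) = √(81 - 1/1032) = √(83591/1032) = √21566478/516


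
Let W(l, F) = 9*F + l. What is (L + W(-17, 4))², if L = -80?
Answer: 3721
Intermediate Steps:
W(l, F) = l + 9*F
(L + W(-17, 4))² = (-80 + (-17 + 9*4))² = (-80 + (-17 + 36))² = (-80 + 19)² = (-61)² = 3721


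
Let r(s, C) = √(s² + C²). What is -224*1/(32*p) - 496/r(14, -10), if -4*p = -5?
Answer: -28/5 - 124*√74/37 ≈ -34.429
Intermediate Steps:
p = 5/4 (p = -¼*(-5) = 5/4 ≈ 1.2500)
r(s, C) = √(C² + s²)
-224*1/(32*p) - 496/r(14, -10) = -224/(32*(5/4)) - 496/√((-10)² + 14²) = -224/40 - 496/√(100 + 196) = -224*1/40 - 496*√74/148 = -28/5 - 496*√74/148 = -28/5 - 124*√74/37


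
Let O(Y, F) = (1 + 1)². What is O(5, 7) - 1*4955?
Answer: -4951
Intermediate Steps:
O(Y, F) = 4 (O(Y, F) = 2² = 4)
O(5, 7) - 1*4955 = 4 - 1*4955 = 4 - 4955 = -4951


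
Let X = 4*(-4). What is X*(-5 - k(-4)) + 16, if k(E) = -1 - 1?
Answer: 64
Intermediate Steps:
k(E) = -2
X = -16
X*(-5 - k(-4)) + 16 = -16*(-5 - 1*(-2)) + 16 = -16*(-5 + 2) + 16 = -16*(-3) + 16 = 48 + 16 = 64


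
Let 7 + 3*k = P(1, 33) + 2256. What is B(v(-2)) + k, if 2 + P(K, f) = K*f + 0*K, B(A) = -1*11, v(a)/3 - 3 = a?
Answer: 749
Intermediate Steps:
v(a) = 9 + 3*a
B(A) = -11
P(K, f) = -2 + K*f (P(K, f) = -2 + (K*f + 0*K) = -2 + (K*f + 0) = -2 + K*f)
k = 760 (k = -7/3 + ((-2 + 1*33) + 2256)/3 = -7/3 + ((-2 + 33) + 2256)/3 = -7/3 + (31 + 2256)/3 = -7/3 + (1/3)*2287 = -7/3 + 2287/3 = 760)
B(v(-2)) + k = -11 + 760 = 749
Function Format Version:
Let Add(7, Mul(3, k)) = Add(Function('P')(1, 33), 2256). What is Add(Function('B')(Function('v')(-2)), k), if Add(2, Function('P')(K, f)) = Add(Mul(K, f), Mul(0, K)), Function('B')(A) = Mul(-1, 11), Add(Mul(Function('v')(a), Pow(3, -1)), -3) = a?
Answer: 749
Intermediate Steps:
Function('v')(a) = Add(9, Mul(3, a))
Function('B')(A) = -11
Function('P')(K, f) = Add(-2, Mul(K, f)) (Function('P')(K, f) = Add(-2, Add(Mul(K, f), Mul(0, K))) = Add(-2, Add(Mul(K, f), 0)) = Add(-2, Mul(K, f)))
k = 760 (k = Add(Rational(-7, 3), Mul(Rational(1, 3), Add(Add(-2, Mul(1, 33)), 2256))) = Add(Rational(-7, 3), Mul(Rational(1, 3), Add(Add(-2, 33), 2256))) = Add(Rational(-7, 3), Mul(Rational(1, 3), Add(31, 2256))) = Add(Rational(-7, 3), Mul(Rational(1, 3), 2287)) = Add(Rational(-7, 3), Rational(2287, 3)) = 760)
Add(Function('B')(Function('v')(-2)), k) = Add(-11, 760) = 749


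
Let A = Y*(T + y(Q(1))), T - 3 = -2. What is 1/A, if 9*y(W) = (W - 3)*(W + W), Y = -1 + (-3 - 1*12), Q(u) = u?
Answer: -9/80 ≈ -0.11250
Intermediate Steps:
T = 1 (T = 3 - 2 = 1)
Y = -16 (Y = -1 + (-3 - 12) = -1 - 15 = -16)
y(W) = 2*W*(-3 + W)/9 (y(W) = ((W - 3)*(W + W))/9 = ((-3 + W)*(2*W))/9 = (2*W*(-3 + W))/9 = 2*W*(-3 + W)/9)
A = -80/9 (A = -16*(1 + (2/9)*1*(-3 + 1)) = -16*(1 + (2/9)*1*(-2)) = -16*(1 - 4/9) = -16*5/9 = -80/9 ≈ -8.8889)
1/A = 1/(-80/9) = -9/80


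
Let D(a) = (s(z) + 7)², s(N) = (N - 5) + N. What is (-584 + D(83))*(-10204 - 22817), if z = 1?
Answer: 18755928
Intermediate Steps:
s(N) = -5 + 2*N (s(N) = (-5 + N) + N = -5 + 2*N)
D(a) = 16 (D(a) = ((-5 + 2*1) + 7)² = ((-5 + 2) + 7)² = (-3 + 7)² = 4² = 16)
(-584 + D(83))*(-10204 - 22817) = (-584 + 16)*(-10204 - 22817) = -568*(-33021) = 18755928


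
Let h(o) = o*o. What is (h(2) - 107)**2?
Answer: 10609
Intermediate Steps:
h(o) = o**2
(h(2) - 107)**2 = (2**2 - 107)**2 = (4 - 107)**2 = (-103)**2 = 10609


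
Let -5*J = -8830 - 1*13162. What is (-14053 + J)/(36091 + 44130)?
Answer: -48273/401105 ≈ -0.12035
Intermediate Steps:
J = 21992/5 (J = -(-8830 - 1*13162)/5 = -(-8830 - 13162)/5 = -⅕*(-21992) = 21992/5 ≈ 4398.4)
(-14053 + J)/(36091 + 44130) = (-14053 + 21992/5)/(36091 + 44130) = -48273/5/80221 = -48273/5*1/80221 = -48273/401105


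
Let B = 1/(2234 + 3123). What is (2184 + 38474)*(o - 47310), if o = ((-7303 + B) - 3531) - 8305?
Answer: -14472918158136/5357 ≈ -2.7017e+9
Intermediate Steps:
B = 1/5357 ≈ 0.00018667
o = -102527622/5357 (o = ((-7303 + 1/5357) - 3531) - 8305 = (-39122170/5357 - 3531) - 8305 = -58037737/5357 - 8305 = -102527622/5357 ≈ -19139.)
(2184 + 38474)*(o - 47310) = (2184 + 38474)*(-102527622/5357 - 47310) = 40658*(-355967292/5357) = -14472918158136/5357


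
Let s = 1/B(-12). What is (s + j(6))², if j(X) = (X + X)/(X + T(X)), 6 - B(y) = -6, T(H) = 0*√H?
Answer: 625/144 ≈ 4.3403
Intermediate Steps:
T(H) = 0
B(y) = 12 (B(y) = 6 - 1*(-6) = 6 + 6 = 12)
s = 1/12 ≈ 0.083333
j(X) = 2 (j(X) = (X + X)/(X + 0) = (2*X)/X = 2)
(s + j(6))² = (1/12 + 2)² = (25/12)² = 625/144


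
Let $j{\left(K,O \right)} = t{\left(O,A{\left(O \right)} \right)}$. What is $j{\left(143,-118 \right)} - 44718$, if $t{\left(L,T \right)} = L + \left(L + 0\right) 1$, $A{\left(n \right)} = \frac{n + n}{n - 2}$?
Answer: $-44954$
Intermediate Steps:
$A{\left(n \right)} = \frac{2 n}{-2 + n}$
$t{\left(L,T \right)} = 2 L$ ($t{\left(L,T \right)} = L + L 1 = L + L = 2 L$)
$j{\left(K,O \right)} = 2 O$
$j{\left(143,-118 \right)} - 44718 = 2 \left(-118\right) - 44718 = -236 - 44718 = -44954$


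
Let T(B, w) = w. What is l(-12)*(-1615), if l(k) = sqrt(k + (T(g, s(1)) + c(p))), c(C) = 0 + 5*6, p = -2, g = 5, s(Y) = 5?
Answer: -1615*sqrt(23) ≈ -7745.3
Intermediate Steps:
c(C) = 30 (c(C) = 0 + 30 = 30)
l(k) = sqrt(35 + k) (l(k) = sqrt(k + (5 + 30)) = sqrt(k + 35) = sqrt(35 + k))
l(-12)*(-1615) = sqrt(35 - 12)*(-1615) = sqrt(23)*(-1615) = -1615*sqrt(23)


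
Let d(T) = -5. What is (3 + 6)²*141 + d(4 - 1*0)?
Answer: 11416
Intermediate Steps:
(3 + 6)²*141 + d(4 - 1*0) = (3 + 6)²*141 - 5 = 9²*141 - 5 = 81*141 - 5 = 11421 - 5 = 11416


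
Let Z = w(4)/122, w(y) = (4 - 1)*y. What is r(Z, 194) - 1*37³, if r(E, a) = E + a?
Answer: -3077993/61 ≈ -50459.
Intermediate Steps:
w(y) = 3*y
Z = 6/61 (Z = (3*4)/122 = 12*(1/122) = 6/61 ≈ 0.098361)
r(Z, 194) - 1*37³ = (6/61 + 194) - 1*37³ = 11840/61 - 1*50653 = 11840/61 - 50653 = -3077993/61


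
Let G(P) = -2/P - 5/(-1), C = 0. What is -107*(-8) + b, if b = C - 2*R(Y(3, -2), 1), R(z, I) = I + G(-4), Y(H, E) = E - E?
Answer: 843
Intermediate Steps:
G(P) = 5 - 2/P (G(P) = -2/P - 5*(-1) = -2/P + 5 = 5 - 2/P)
Y(H, E) = 0
R(z, I) = 11/2 + I (R(z, I) = I + (5 - 2/(-4)) = I + (5 - 2*(-¼)) = I + (5 + ½) = I + 11/2 = 11/2 + I)
b = -13 (b = 0 - 2*(11/2 + 1) = 0 - 2*13/2 = 0 - 13 = -13)
-107*(-8) + b = -107*(-8) - 13 = 856 - 13 = 843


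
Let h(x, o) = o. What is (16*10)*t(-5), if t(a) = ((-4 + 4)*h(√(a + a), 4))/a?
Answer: 0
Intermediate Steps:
t(a) = 0 (t(a) = ((-4 + 4)*4)/a = (0*4)/a = 0/a = 0)
(16*10)*t(-5) = (16*10)*0 = 160*0 = 0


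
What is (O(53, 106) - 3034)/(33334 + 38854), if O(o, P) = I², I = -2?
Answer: -1515/36094 ≈ -0.041974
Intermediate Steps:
O(o, P) = 4 (O(o, P) = (-2)² = 4)
(O(53, 106) - 3034)/(33334 + 38854) = (4 - 3034)/(33334 + 38854) = -3030/72188 = -3030*1/72188 = -1515/36094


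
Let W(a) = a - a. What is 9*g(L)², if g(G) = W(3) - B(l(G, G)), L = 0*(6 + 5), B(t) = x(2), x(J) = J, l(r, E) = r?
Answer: 36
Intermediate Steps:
B(t) = 2
W(a) = 0
L = 0 (L = 0*11 = 0)
g(G) = -2 (g(G) = 0 - 1*2 = 0 - 2 = -2)
9*g(L)² = 9*(-2)² = 9*4 = 36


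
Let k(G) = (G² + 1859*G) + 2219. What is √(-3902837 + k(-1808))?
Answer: I*√3992826 ≈ 1998.2*I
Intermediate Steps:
k(G) = 2219 + G² + 1859*G
√(-3902837 + k(-1808)) = √(-3902837 + (2219 + (-1808)² + 1859*(-1808))) = √(-3902837 + (2219 + 3268864 - 3361072)) = √(-3902837 - 89989) = √(-3992826) = I*√3992826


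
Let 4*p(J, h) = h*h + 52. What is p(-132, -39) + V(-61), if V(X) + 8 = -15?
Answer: 1481/4 ≈ 370.25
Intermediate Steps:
V(X) = -23 (V(X) = -8 - 15 = -23)
p(J, h) = 13 + h²/4 (p(J, h) = (h*h + 52)/4 = (h² + 52)/4 = (52 + h²)/4 = 13 + h²/4)
p(-132, -39) + V(-61) = (13 + (¼)*(-39)²) - 23 = (13 + (¼)*1521) - 23 = (13 + 1521/4) - 23 = 1573/4 - 23 = 1481/4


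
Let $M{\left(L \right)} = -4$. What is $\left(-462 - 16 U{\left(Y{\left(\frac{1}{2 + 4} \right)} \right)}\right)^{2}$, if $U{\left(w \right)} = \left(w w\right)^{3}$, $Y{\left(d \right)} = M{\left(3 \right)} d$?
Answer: $\frac{114123703684}{531441} \approx 2.1474 \cdot 10^{5}$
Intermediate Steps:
$Y{\left(d \right)} = - 4 d$
$U{\left(w \right)} = w^{6}$ ($U{\left(w \right)} = \left(w^{2}\right)^{3} = w^{6}$)
$\left(-462 - 16 U{\left(Y{\left(\frac{1}{2 + 4} \right)} \right)}\right)^{2} = \left(-462 - 16 \left(- \frac{4}{2 + 4}\right)^{6}\right)^{2} = \left(-462 - 16 \left(- \frac{4}{6}\right)^{6}\right)^{2} = \left(-462 - 16 \left(\left(-4\right) \frac{1}{6}\right)^{6}\right)^{2} = \left(-462 - 16 \left(- \frac{2}{3}\right)^{6}\right)^{2} = \left(-462 - \frac{1024}{729}\right)^{2} = \left(- \frac{337822}{729}\right)^{2} = \frac{114123703684}{531441}$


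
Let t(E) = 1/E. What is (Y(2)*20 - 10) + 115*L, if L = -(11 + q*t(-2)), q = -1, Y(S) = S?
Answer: -2585/2 ≈ -1292.5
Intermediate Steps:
L = -23/2 (L = -(11 - 1/(-2)) = -(11 - 1*(-½)) = -(11 + ½) = -1*23/2 = -23/2 ≈ -11.500)
(Y(2)*20 - 10) + 115*L = (2*20 - 10) + 115*(-23/2) = (40 - 10) - 2645/2 = 30 - 2645/2 = -2585/2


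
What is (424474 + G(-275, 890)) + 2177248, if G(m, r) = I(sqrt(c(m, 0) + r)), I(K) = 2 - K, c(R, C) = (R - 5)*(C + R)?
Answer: 2601724 - sqrt(77890) ≈ 2.6014e+6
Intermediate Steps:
c(R, C) = (-5 + R)*(C + R)
G(m, r) = 2 - sqrt(r + m**2 - 5*m) (G(m, r) = 2 - sqrt((m**2 - 5*0 - 5*m + 0*m) + r) = 2 - sqrt((m**2 + 0 - 5*m + 0) + r) = 2 - sqrt((m**2 - 5*m) + r) = 2 - sqrt(r + m**2 - 5*m))
(424474 + G(-275, 890)) + 2177248 = (424474 + (2 - sqrt(890 + (-275)**2 - 5*(-275)))) + 2177248 = (424474 + (2 - sqrt(890 + 75625 + 1375))) + 2177248 = (424474 + (2 - sqrt(77890))) + 2177248 = (424476 - sqrt(77890)) + 2177248 = 2601724 - sqrt(77890)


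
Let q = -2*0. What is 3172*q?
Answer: 0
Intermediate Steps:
q = 0
3172*q = 3172*0 = 0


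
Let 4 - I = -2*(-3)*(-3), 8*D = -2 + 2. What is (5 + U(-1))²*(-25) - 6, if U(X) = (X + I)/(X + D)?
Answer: -6406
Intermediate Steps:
D = 0 (D = (-2 + 2)/8 = (⅛)*0 = 0)
I = 22 (I = 4 - (-2*(-3))*(-3) = 4 - 6*(-3) = 4 - 1*(-18) = 4 + 18 = 22)
U(X) = (22 + X)/X (U(X) = (X + 22)/(X + 0) = (22 + X)/X)
(5 + U(-1))²*(-25) - 6 = (5 + (22 - 1)/(-1))²*(-25) - 6 = (5 - 1*21)²*(-25) - 6 = (5 - 21)²*(-25) - 6 = (-16)²*(-25) - 6 = 256*(-25) - 6 = -6400 - 6 = -6406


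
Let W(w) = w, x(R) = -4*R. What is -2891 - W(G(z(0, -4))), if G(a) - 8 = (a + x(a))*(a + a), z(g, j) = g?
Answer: -2899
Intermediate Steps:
G(a) = 8 - 6*a² (G(a) = 8 + (a - 4*a)*(a + a) = 8 + (-3*a)*(2*a) = 8 - 6*a²)
-2891 - W(G(z(0, -4))) = -2891 - (8 - 6*0²) = -2891 - (8 - 6*0) = -2891 - (8 + 0) = -2891 - 1*8 = -2891 - 8 = -2899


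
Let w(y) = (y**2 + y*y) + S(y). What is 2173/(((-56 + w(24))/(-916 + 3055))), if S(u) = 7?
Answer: 4648047/1103 ≈ 4214.0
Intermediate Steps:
w(y) = 7 + 2*y**2 (w(y) = (y**2 + y*y) + 7 = (y**2 + y**2) + 7 = 2*y**2 + 7 = 7 + 2*y**2)
2173/(((-56 + w(24))/(-916 + 3055))) = 2173/(((-56 + (7 + 2*24**2))/(-916 + 3055))) = 2173/(((-56 + (7 + 2*576))/2139)) = 2173/(((-56 + (7 + 1152))*(1/2139))) = 2173/(((-56 + 1159)*(1/2139))) = 2173/((1103*(1/2139))) = 2173/(1103/2139) = 2173*(2139/1103) = 4648047/1103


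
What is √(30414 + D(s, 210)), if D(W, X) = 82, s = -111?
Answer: 4*√1906 ≈ 174.63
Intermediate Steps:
√(30414 + D(s, 210)) = √(30414 + 82) = √30496 = 4*√1906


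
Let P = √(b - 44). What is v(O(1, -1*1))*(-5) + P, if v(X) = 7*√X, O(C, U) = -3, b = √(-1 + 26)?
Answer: I*(√39 - 35*√3) ≈ -54.377*I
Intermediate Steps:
b = 5 (b = √25 = 5)
P = I*√39 (P = √(5 - 44) = √(-39) = I*√39 ≈ 6.245*I)
v(O(1, -1*1))*(-5) + P = (7*√(-3))*(-5) + I*√39 = (7*(I*√3))*(-5) + I*√39 = (7*I*√3)*(-5) + I*√39 = -35*I*√3 + I*√39 = I*√39 - 35*I*√3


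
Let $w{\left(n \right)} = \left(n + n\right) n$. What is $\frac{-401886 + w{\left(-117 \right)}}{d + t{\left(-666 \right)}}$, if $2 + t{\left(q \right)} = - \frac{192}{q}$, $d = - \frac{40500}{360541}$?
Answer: $\frac{7493914629954}{36499145} \approx 2.0532 \cdot 10^{5}$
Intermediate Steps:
$d = - \frac{40500}{360541}$ ($d = \left(-40500\right) \frac{1}{360541} = - \frac{40500}{360541} \approx -0.11233$)
$w{\left(n \right)} = 2 n^{2}$ ($w{\left(n \right)} = 2 n n = 2 n^{2}$)
$t{\left(q \right)} = -2 - \frac{192}{q}$
$\frac{-401886 + w{\left(-117 \right)}}{d + t{\left(-666 \right)}} = \frac{-401886 + 2 \left(-117\right)^{2}}{- \frac{40500}{360541} - \left(2 + \frac{192}{-666}\right)} = \frac{-401886 + 2 \cdot 13689}{- \frac{40500}{360541} - \frac{190}{111}} = \frac{-401886 + 27378}{- \frac{40500}{360541} + \left(-2 + \frac{32}{111}\right)} = - \frac{374508}{- \frac{40500}{360541} - \frac{190}{111}} = - \frac{374508}{- \frac{72998290}{40020051}} = \left(-374508\right) \left(- \frac{40020051}{72998290}\right) = \frac{7493914629954}{36499145}$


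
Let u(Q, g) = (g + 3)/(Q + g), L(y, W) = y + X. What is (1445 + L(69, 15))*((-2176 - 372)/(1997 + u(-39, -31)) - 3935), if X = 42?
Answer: -61168826260/9987 ≈ -6.1248e+6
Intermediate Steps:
L(y, W) = 42 + y (L(y, W) = y + 42 = 42 + y)
u(Q, g) = (3 + g)/(Q + g)
(1445 + L(69, 15))*((-2176 - 372)/(1997 + u(-39, -31)) - 3935) = (1445 + (42 + 69))*((-2176 - 372)/(1997 + (3 - 31)/(-39 - 31)) - 3935) = (1445 + 111)*(-2548/(1997 - 28/(-70)) - 3935) = 1556*(-2548/(1997 - 1/70*(-28)) - 3935) = 1556*(-2548/(1997 + ⅖) - 3935) = 1556*(-2548/9987/5 - 3935) = 1556*(-2548*5/9987 - 3935) = 1556*(-12740/9987 - 3935) = 1556*(-39311585/9987) = -61168826260/9987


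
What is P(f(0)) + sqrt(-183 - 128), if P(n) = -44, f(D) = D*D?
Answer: -44 + I*sqrt(311) ≈ -44.0 + 17.635*I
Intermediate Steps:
f(D) = D**2
P(f(0)) + sqrt(-183 - 128) = -44 + sqrt(-183 - 128) = -44 + sqrt(-311) = -44 + I*sqrt(311)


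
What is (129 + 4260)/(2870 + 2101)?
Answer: 1463/1657 ≈ 0.88292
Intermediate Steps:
(129 + 4260)/(2870 + 2101) = 4389/4971 = 4389*(1/4971) = 1463/1657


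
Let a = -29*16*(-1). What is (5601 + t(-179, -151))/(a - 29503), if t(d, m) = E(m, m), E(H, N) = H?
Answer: -5450/29039 ≈ -0.18768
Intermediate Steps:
t(d, m) = m
a = 464 (a = -464*(-1) = 464)
(5601 + t(-179, -151))/(a - 29503) = (5601 - 151)/(464 - 29503) = 5450/(-29039) = 5450*(-1/29039) = -5450/29039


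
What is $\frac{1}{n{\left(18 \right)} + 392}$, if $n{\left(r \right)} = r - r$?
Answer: $\frac{1}{392} \approx 0.002551$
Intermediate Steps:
$n{\left(r \right)} = 0$
$\frac{1}{n{\left(18 \right)} + 392} = \frac{1}{0 + 392} = \frac{1}{392}$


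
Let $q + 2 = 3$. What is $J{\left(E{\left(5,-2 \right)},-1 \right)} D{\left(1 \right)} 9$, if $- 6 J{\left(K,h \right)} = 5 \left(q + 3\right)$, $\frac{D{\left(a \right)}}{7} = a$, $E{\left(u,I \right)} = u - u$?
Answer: $-210$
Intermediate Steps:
$q = 1$ ($q = -2 + 3 = 1$)
$E{\left(u,I \right)} = 0$
$D{\left(a \right)} = 7 a$
$J{\left(K,h \right)} = - \frac{10}{3}$ ($J{\left(K,h \right)} = - \frac{5 \left(1 + 3\right)}{6} = - \frac{5 \cdot 4}{6} = \left(- \frac{1}{6}\right) 20 = - \frac{10}{3}$)
$J{\left(E{\left(5,-2 \right)},-1 \right)} D{\left(1 \right)} 9 = - \frac{10 \cdot 7 \cdot 1}{3} \cdot 9 = \left(- \frac{10}{3}\right) 7 \cdot 9 = \left(- \frac{70}{3}\right) 9 = -210$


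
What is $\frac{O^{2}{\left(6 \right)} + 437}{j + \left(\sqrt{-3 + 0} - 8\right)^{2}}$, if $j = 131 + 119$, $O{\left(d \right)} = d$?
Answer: $\frac{147103}{97489} + \frac{7568 i \sqrt{3}}{97489} \approx 1.5089 + 0.13446 i$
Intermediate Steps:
$j = 250$
$\frac{O^{2}{\left(6 \right)} + 437}{j + \left(\sqrt{-3 + 0} - 8\right)^{2}} = \frac{6^{2} + 437}{250 + \left(\sqrt{-3 + 0} - 8\right)^{2}} = \frac{36 + 437}{250 + \left(\sqrt{-3} - 8\right)^{2}} = \frac{473}{250 + \left(i \sqrt{3} - 8\right)^{2}} = \frac{473}{250 + \left(-8 + i \sqrt{3}\right)^{2}}$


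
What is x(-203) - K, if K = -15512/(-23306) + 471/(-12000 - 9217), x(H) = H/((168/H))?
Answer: 1451694202051/5933800824 ≈ 244.65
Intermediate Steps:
x(H) = H**2/168 (x(H) = H*(H/168) = H**2/168)
K = 159070489/247241701 (K = -15512*(-1/23306) + 471/(-21217) = 7756/11653 + 471*(-1/21217) = 7756/11653 - 471/21217 = 159070489/247241701 ≈ 0.64338)
x(-203) - K = (1/168)*(-203)**2 - 1*159070489/247241701 = (1/168)*41209 - 159070489/247241701 = 5887/24 - 159070489/247241701 = 1451694202051/5933800824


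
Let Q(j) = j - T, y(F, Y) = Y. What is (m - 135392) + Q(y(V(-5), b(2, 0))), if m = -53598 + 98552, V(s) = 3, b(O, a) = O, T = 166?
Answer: -90602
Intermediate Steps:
m = 44954
Q(j) = -166 + j (Q(j) = j - 1*166 = j - 166 = -166 + j)
(m - 135392) + Q(y(V(-5), b(2, 0))) = (44954 - 135392) + (-166 + 2) = -90438 - 164 = -90602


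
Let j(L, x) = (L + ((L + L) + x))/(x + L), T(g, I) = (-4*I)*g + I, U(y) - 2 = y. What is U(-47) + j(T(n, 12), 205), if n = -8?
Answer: -25652/601 ≈ -42.682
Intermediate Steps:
U(y) = 2 + y
T(g, I) = I - 4*I*g (T(g, I) = -4*I*g + I = I - 4*I*g)
j(L, x) = (x + 3*L)/(L + x) (j(L, x) = (L + (2*L + x))/(L + x) = (L + (x + 2*L))/(L + x) = (x + 3*L)/(L + x))
U(-47) + j(T(n, 12), 205) = (2 - 47) + (205 + 3*(12*(1 - 4*(-8))))/(12*(1 - 4*(-8)) + 205) = -45 + (205 + 3*(12*(1 + 32)))/(12*(1 + 32) + 205) = -45 + (205 + 3*(12*33))/(12*33 + 205) = -45 + (205 + 3*396)/(396 + 205) = -45 + (205 + 1188)/601 = -45 + (1/601)*1393 = -45 + 1393/601 = -25652/601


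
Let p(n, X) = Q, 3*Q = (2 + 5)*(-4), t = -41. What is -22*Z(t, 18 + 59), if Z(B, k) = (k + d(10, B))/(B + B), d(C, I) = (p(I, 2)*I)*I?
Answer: -515207/123 ≈ -4188.7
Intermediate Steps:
Q = -28/3 (Q = ((2 + 5)*(-4))/3 = (7*(-4))/3 = (1/3)*(-28) = -28/3 ≈ -9.3333)
p(n, X) = -28/3
d(C, I) = -28*I**2/3 (d(C, I) = (-28*I/3)*I = -28*I**2/3)
Z(B, k) = (k - 28*B**2/3)/(2*B) (Z(B, k) = (k - 28*B**2/3)/(B + B) = (k - 28*B**2/3)/((2*B)) = (k - 28*B**2/3)*(1/(2*B)) = (k - 28*B**2/3)/(2*B))
-22*Z(t, 18 + 59) = -22*(-14/3*(-41) + (1/2)*(18 + 59)/(-41)) = -22*(574/3 + (1/2)*77*(-1/41)) = -22*(574/3 - 77/82) = -22*46837/246 = -515207/123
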